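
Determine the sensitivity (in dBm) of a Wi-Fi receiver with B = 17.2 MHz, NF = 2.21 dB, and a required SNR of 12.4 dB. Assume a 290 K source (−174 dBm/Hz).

−87.0 dBm

Sensitivity = −174 + 10 log₁₀(B) + NF + SNR_min
= −174 + 72.36 + 2.21 + 12.4
= −87.03 dBm → −87.0 dBm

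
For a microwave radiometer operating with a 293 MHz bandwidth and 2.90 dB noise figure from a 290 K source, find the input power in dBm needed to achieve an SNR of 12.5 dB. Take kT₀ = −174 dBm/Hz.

−73.9 dBm

Sensitivity = −174 + 10 log₁₀(B) + NF + SNR_min
= −174 + 84.67 + 2.90 + 12.5
= −73.93 dBm → −73.9 dBm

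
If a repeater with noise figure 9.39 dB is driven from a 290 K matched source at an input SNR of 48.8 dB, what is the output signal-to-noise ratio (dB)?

By definition F = SNR_in/SNR_out, so in dB: SNR_out = SNR_in − NF
SNR_out = 48.8 − 9.39 = 39.41 dB

39.41 dB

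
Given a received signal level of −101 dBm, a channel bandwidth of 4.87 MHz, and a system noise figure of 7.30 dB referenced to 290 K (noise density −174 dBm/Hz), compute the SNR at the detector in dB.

−1.2 dB

Noise floor: N = −174 + 10 log₁₀(B) + NF
10 log₁₀(4.87×10⁶) = 66.88 dB
N = −174 + 66.88 + 7.30 = −99.82 dBm
SNR = P_sig − N = −101 − (−99.82) = −1.18 dB → −1.2 dB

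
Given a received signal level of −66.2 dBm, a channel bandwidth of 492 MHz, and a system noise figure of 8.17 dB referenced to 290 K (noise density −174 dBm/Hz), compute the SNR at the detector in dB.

12.7 dB

Noise floor: N = −174 + 10 log₁₀(B) + NF
10 log₁₀(4.92×10⁸) = 86.92 dB
N = −174 + 86.92 + 8.17 = −78.91 dBm
SNR = P_sig − N = −66.2 − (−78.91) = 12.71 dB → 12.7 dB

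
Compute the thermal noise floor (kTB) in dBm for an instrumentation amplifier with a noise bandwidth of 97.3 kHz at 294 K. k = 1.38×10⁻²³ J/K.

−124.0 dBm

P_n = kTB = 1.38×10⁻²³ × 294 × 9.73×10⁴ = 3.95×10⁻¹⁶ W
In dBm: 10 log₁₀(3.95×10⁻¹⁶ / 10⁻³) = −124.0 dBm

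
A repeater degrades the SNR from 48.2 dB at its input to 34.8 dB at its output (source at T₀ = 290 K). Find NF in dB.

13.4 dB

NF (dB) = SNR_in(dB) − SNR_out(dB) when the source is at T₀
NF = 48.2 − 34.8 = 13.4 dB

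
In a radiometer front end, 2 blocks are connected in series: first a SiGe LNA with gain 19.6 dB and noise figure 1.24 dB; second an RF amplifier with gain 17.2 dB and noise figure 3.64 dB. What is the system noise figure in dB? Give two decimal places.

1.29 dB

Convert to linear (a loss of L dB is a gain of −L dB): F_i = 10^(NF_i/10), G_i = 10^(G_i,dB/10)
  Stage 1: F_1 = 10^(1.24/10) = 1.330, G_1 = 10^(19.6/10) = 91.20
  Stage 2: F_2 = 10^(3.64/10) = 2.312, G_2 = 10^(17.2/10) = 52.48
Friis cascade:
  F = 1.330 + (2.312 − 1)/91.20 = 1.345
NF = 10 log₁₀(1.345) = 1.29 dB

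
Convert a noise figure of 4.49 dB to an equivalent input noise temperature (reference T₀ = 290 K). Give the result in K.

F = 10^(4.49/10) = 2.8119
T_e = (F − 1)·T₀ = (2.8119 − 1) × 290 = 525 K

525 K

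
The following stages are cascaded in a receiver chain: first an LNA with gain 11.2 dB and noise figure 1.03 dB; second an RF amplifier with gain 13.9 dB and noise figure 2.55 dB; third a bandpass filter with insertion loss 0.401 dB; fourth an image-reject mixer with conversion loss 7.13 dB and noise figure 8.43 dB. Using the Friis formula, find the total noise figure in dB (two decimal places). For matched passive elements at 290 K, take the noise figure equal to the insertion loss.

1.30 dB

Convert to linear (a loss of L dB is a gain of −L dB): F_i = 10^(NF_i/10), G_i = 10^(G_i,dB/10)
  Stage 1: F_1 = 10^(1.03/10) = 1.268, G_1 = 10^(11.2/10) = 13.18
  Stage 2: F_2 = 10^(2.55/10) = 1.799, G_2 = 10^(13.9/10) = 24.55
  Stage 3: F_3 = 10^(0.401/10) = 1.097, G_3 = 10^(−0.401/10) = 0.9118
  Stage 4: F_4 = 10^(8.43/10) = 6.966, G_4 = 10^(−7.13/10) = 0.1936
Friis cascade:
  F = 1.268 + (1.799 − 1)/13.18 + (1.097 − 1)/323.6 + (6.966 − 1)/295.1 = 1.349
NF = 10 log₁₀(1.349) = 1.30 dB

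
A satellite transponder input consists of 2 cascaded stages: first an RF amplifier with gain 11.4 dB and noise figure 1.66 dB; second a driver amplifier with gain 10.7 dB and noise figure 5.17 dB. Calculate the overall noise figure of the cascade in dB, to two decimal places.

2.13 dB

Convert to linear (a loss of L dB is a gain of −L dB): F_i = 10^(NF_i/10), G_i = 10^(G_i,dB/10)
  Stage 1: F_1 = 10^(1.66/10) = 1.466, G_1 = 10^(11.4/10) = 13.80
  Stage 2: F_2 = 10^(5.17/10) = 3.289, G_2 = 10^(10.7/10) = 11.75
Friis cascade:
  F = 1.466 + (3.289 − 1)/13.80 = 1.631
NF = 10 log₁₀(1.631) = 2.13 dB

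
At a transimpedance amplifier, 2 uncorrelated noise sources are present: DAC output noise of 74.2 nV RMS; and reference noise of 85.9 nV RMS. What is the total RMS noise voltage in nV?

114 nV

Uncorrelated sources add in power (mean-square): V_tot = √(ΣV_i²)
V_tot = √[(7.42×10⁻⁸)² + (8.59×10⁻⁸)²] = 1.14×10⁻⁷ V = 114 nV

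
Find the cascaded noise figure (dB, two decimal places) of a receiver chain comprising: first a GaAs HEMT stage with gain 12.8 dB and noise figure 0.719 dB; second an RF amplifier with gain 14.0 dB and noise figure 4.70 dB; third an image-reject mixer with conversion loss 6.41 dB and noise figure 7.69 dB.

Convert to linear (a loss of L dB is a gain of −L dB): F_i = 10^(NF_i/10), G_i = 10^(G_i,dB/10)
  Stage 1: F_1 = 10^(0.719/10) = 1.180, G_1 = 10^(12.8/10) = 19.05
  Stage 2: F_2 = 10^(4.70/10) = 2.951, G_2 = 10^(14.0/10) = 25.12
  Stage 3: F_3 = 10^(7.69/10) = 5.875, G_3 = 10^(−6.41/10) = 0.2286
Friis cascade:
  F = 1.180 + (2.951 − 1)/19.05 + (5.875 − 1)/478.6 = 1.293
NF = 10 log₁₀(1.293) = 1.11 dB

1.11 dB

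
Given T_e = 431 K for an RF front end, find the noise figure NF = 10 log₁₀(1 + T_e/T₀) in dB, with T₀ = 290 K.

F = 1 + T_e/T₀ = 1 + 431/290 = 2.48621
NF = 10 log₁₀(2.48621) = 3.96 dB

3.96 dB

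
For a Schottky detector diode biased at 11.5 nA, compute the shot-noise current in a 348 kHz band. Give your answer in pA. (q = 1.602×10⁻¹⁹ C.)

I_n = √(2qI·B)
2qI·B = 2 × 1.602×10⁻¹⁹ × 1.15×10⁻⁸ × 3.48×10⁵ = 1.28×10⁻²¹ A²
I_n = √(1.28×10⁻²¹) = 3.58×10⁻¹¹ A = 35.8 pA

35.8 pA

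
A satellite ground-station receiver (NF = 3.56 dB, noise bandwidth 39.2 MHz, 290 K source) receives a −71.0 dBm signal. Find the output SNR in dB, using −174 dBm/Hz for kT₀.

23.5 dB

Noise floor: N = −174 + 10 log₁₀(B) + NF
10 log₁₀(3.92×10⁷) = 75.93 dB
N = −174 + 75.93 + 3.56 = −94.51 dBm
SNR = P_sig − N = −71.0 − (−94.51) = 23.51 dB → 23.5 dB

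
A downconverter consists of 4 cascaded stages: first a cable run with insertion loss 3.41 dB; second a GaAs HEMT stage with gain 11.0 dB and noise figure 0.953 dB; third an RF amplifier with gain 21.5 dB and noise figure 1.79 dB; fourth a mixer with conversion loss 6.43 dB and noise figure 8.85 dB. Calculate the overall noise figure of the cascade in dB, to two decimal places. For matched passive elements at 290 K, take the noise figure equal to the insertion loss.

4.51 dB

Convert to linear (a loss of L dB is a gain of −L dB): F_i = 10^(NF_i/10), G_i = 10^(G_i,dB/10)
  Stage 1: F_1 = 10^(3.41/10) = 2.193, G_1 = 10^(−3.41/10) = 0.4560
  Stage 2: F_2 = 10^(0.953/10) = 1.245, G_2 = 10^(11.0/10) = 12.59
  Stage 3: F_3 = 10^(1.79/10) = 1.510, G_3 = 10^(21.5/10) = 141.3
  Stage 4: F_4 = 10^(8.85/10) = 7.674, G_4 = 10^(−6.43/10) = 0.2275
Friis cascade:
  F = 2.193 + (1.245 − 1)/0.4560 + (1.510 − 1)/5.741 + (7.674 − 1)/811.0 = 2.828
NF = 10 log₁₀(2.828) = 4.51 dB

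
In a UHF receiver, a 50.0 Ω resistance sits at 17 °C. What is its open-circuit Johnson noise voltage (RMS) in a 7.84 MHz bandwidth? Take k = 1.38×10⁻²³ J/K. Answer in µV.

T = 17 °C + 273.15 = 290.15 K
V_n = √(4kTRB)
4kTRB = 4 × 1.38×10⁻²³ × 290.15 × 5.00×10¹ × 7.84×10⁶ = 6.28×10⁻¹² V²
V_n = √(6.28×10⁻¹²) = 2.51×10⁻⁶ V = 2.51 µV

2.51 µV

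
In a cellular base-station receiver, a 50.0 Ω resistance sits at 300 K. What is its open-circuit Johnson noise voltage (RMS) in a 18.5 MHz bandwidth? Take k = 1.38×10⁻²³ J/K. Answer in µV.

V_n = √(4kTRB)
4kTRB = 4 × 1.38×10⁻²³ × 300 × 5.00×10¹ × 1.85×10⁷ = 1.53×10⁻¹¹ V²
V_n = √(1.53×10⁻¹¹) = 3.91×10⁻⁶ V = 3.91 µV

3.91 µV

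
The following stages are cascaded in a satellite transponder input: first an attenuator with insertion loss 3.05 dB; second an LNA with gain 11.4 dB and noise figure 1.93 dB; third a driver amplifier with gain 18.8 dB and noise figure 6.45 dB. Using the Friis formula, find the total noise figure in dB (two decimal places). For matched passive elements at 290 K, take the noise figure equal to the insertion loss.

Convert to linear (a loss of L dB is a gain of −L dB): F_i = 10^(NF_i/10), G_i = 10^(G_i,dB/10)
  Stage 1: F_1 = 10^(3.05/10) = 2.018, G_1 = 10^(−3.05/10) = 0.4955
  Stage 2: F_2 = 10^(1.93/10) = 1.560, G_2 = 10^(11.4/10) = 13.80
  Stage 3: F_3 = 10^(6.45/10) = 4.416, G_3 = 10^(18.8/10) = 75.86
Friis cascade:
  F = 2.018 + (1.560 − 1)/0.4955 + (4.416 − 1)/6.839 = 3.647
NF = 10 log₁₀(3.647) = 5.62 dB

5.62 dB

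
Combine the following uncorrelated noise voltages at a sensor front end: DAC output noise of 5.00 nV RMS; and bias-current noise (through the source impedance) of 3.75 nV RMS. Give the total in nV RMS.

6.25 nV

Uncorrelated sources add in power (mean-square): V_tot = √(ΣV_i²)
V_tot = √[(5.00×10⁻⁹)² + (3.75×10⁻⁹)²] = 6.25×10⁻⁹ V = 6.25 nV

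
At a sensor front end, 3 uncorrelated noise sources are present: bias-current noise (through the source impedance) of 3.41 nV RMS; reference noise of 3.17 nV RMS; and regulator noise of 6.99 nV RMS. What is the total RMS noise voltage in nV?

Uncorrelated sources add in power (mean-square): V_tot = √(ΣV_i²)
V_tot = √[(3.41×10⁻⁹)² + (3.17×10⁻⁹)² + (6.99×10⁻⁹)²] = 8.40×10⁻⁹ V = 8.40 nV

8.40 nV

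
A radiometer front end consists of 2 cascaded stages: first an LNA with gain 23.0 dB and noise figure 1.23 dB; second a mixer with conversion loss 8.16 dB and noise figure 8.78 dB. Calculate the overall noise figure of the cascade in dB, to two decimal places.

1.34 dB

Convert to linear (a loss of L dB is a gain of −L dB): F_i = 10^(NF_i/10), G_i = 10^(G_i,dB/10)
  Stage 1: F_1 = 10^(1.23/10) = 1.327, G_1 = 10^(23.0/10) = 199.5
  Stage 2: F_2 = 10^(8.78/10) = 7.551, G_2 = 10^(−8.16/10) = 0.1528
Friis cascade:
  F = 1.327 + (7.551 − 1)/199.5 = 1.360
NF = 10 log₁₀(1.360) = 1.34 dB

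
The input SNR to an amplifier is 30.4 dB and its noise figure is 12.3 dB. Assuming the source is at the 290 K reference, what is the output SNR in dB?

By definition F = SNR_in/SNR_out, so in dB: SNR_out = SNR_in − NF
SNR_out = 30.4 − 12.3 = 18.1 dB

18.1 dB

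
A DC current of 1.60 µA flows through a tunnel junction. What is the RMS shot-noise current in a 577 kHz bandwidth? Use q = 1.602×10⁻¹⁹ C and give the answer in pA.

I_n = √(2qI·B)
2qI·B = 2 × 1.602×10⁻¹⁹ × 1.60×10⁻⁶ × 5.77×10⁵ = 2.96×10⁻¹⁹ A²
I_n = √(2.96×10⁻¹⁹) = 5.44×10⁻¹⁰ A = 544 pA

544 pA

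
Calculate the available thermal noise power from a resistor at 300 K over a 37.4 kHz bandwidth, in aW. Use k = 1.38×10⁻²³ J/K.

155 aW

P_n = kTB = 1.38×10⁻²³ × 300 × 3.74×10⁴ = 1.55×10⁻¹⁶ W = 155 aW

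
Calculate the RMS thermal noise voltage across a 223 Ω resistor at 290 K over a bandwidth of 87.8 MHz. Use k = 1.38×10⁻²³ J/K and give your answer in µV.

V_n = √(4kTRB)
4kTRB = 4 × 1.38×10⁻²³ × 290 × 2.23×10² × 8.78×10⁷ = 3.13×10⁻¹⁰ V²
V_n = √(3.13×10⁻¹⁰) = 1.77×10⁻⁵ V = 17.7 µV

17.7 µV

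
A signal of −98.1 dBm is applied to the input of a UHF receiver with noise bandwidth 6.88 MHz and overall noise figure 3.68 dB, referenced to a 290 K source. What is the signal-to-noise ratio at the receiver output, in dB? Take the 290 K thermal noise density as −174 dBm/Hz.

3.8 dB

Noise floor: N = −174 + 10 log₁₀(B) + NF
10 log₁₀(6.88×10⁶) = 68.38 dB
N = −174 + 68.38 + 3.68 = −101.94 dBm
SNR = P_sig − N = −98.1 − (−101.94) = 3.84 dB → 3.8 dB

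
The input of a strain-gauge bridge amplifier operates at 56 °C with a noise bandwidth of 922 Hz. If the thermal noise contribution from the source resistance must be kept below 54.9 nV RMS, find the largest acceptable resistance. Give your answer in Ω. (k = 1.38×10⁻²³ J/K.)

180 Ω

T = 56 °C + 273.15 = 329.15 K
Johnson–Nyquist: V_n = √(4kTRB) ⇒ R = V_n² / (4kTB)
4kTB = 4 × 1.38×10⁻²³ × 329.15 × 9.22×10² = 1.68×10⁻¹⁷
R = (5.49×10⁻⁸)² / 1.68×10⁻¹⁷ = 1.80×10² Ω = 180 Ω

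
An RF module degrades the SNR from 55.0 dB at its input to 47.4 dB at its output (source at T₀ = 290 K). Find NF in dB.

7.6 dB

NF (dB) = SNR_in(dB) − SNR_out(dB) when the source is at T₀
NF = 55.0 − 47.4 = 7.6 dB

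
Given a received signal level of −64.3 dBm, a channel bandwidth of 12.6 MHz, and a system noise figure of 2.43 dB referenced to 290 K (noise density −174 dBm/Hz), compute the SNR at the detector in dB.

36.3 dB

Noise floor: N = −174 + 10 log₁₀(B) + NF
10 log₁₀(1.26×10⁷) = 71 dB
N = −174 + 71 + 2.43 = −100.57 dBm
SNR = P_sig − N = −64.3 − (−100.57) = 36.27 dB → 36.3 dB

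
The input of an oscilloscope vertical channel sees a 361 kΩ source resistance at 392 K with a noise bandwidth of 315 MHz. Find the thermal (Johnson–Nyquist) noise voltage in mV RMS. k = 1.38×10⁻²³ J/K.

V_n = √(4kTRB)
4kTRB = 4 × 1.38×10⁻²³ × 392 × 3.61×10⁵ × 3.15×10⁸ = 2.46×10⁻⁶ V²
V_n = √(2.46×10⁻⁶) = 1.57×10⁻³ V = 1.57 mV

1.57 mV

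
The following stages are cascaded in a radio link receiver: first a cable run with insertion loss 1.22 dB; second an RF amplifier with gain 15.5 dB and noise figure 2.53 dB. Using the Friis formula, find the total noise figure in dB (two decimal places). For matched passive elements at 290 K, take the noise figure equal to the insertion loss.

Convert to linear (a loss of L dB is a gain of −L dB): F_i = 10^(NF_i/10), G_i = 10^(G_i,dB/10)
  Stage 1: F_1 = 10^(1.22/10) = 1.324, G_1 = 10^(−1.22/10) = 0.7551
  Stage 2: F_2 = 10^(2.53/10) = 1.791, G_2 = 10^(15.5/10) = 35.48
Friis cascade:
  F = 1.324 + (1.791 − 1)/0.7551 = 2.371
NF = 10 log₁₀(2.371) = 3.75 dB

3.75 dB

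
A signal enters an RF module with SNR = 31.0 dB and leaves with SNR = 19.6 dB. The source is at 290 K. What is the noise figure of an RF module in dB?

NF (dB) = SNR_in(dB) − SNR_out(dB) when the source is at T₀
NF = 31.0 − 19.6 = 11.4 dB

11.4 dB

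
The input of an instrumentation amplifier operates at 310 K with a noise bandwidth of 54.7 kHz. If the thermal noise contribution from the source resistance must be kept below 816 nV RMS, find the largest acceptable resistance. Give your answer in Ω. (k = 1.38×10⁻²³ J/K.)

Johnson–Nyquist: V_n = √(4kTRB) ⇒ R = V_n² / (4kTB)
4kTB = 4 × 1.38×10⁻²³ × 310 × 5.47×10⁴ = 9.36×10⁻¹⁶
R = (8.16×10⁻⁷)² / 9.36×10⁻¹⁶ = 7.11×10² Ω = 711 Ω

711 Ω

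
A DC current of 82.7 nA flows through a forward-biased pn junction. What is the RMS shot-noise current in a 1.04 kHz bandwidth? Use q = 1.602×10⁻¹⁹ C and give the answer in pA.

5.25 pA

I_n = √(2qI·B)
2qI·B = 2 × 1.602×10⁻¹⁹ × 8.27×10⁻⁸ × 1.04×10³ = 2.76×10⁻²³ A²
I_n = √(2.76×10⁻²³) = 5.25×10⁻¹² A = 5.25 pA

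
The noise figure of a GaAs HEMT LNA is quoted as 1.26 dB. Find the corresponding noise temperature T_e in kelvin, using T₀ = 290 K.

F = 10^(1.26/10) = 1.3366
T_e = (F − 1)·T₀ = (1.3366 − 1) × 290 = 97.6 K

97.6 K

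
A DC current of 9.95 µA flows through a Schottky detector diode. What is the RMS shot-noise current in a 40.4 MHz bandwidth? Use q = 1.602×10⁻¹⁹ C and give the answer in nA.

11.3 nA

I_n = √(2qI·B)
2qI·B = 2 × 1.602×10⁻¹⁹ × 9.95×10⁻⁶ × 4.04×10⁷ = 1.29×10⁻¹⁶ A²
I_n = √(1.29×10⁻¹⁶) = 1.13×10⁻⁸ A = 11.3 nA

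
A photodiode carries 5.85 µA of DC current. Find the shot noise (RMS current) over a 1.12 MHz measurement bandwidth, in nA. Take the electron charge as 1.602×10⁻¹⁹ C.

1.45 nA

I_n = √(2qI·B)
2qI·B = 2 × 1.602×10⁻¹⁹ × 5.85×10⁻⁶ × 1.12×10⁶ = 2.10×10⁻¹⁸ A²
I_n = √(2.10×10⁻¹⁸) = 1.45×10⁻⁹ A = 1.45 nA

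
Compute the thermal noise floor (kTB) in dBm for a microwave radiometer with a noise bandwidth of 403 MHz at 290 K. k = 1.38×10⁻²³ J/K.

−87.9 dBm

P_n = kTB = 1.38×10⁻²³ × 290 × 4.03×10⁸ = 1.61×10⁻¹² W
In dBm: 10 log₁₀(1.61×10⁻¹² / 10⁻³) = −87.9 dBm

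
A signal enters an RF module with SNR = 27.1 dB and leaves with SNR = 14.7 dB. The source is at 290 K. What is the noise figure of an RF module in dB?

12.4 dB

NF (dB) = SNR_in(dB) − SNR_out(dB) when the source is at T₀
NF = 27.1 − 14.7 = 12.4 dB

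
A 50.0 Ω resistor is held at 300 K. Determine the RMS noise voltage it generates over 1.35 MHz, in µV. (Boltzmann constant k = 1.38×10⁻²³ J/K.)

V_n = √(4kTRB)
4kTRB = 4 × 1.38×10⁻²³ × 300 × 5.00×10¹ × 1.35×10⁶ = 1.12×10⁻¹² V²
V_n = √(1.12×10⁻¹²) = 1.06×10⁻⁶ V = 1.06 µV

1.06 µV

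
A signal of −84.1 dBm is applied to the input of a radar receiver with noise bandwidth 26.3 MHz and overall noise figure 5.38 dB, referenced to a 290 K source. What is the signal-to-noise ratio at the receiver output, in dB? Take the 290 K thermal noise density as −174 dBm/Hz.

10.3 dB

Noise floor: N = −174 + 10 log₁₀(B) + NF
10 log₁₀(2.63×10⁷) = 74.2 dB
N = −174 + 74.2 + 5.38 = −94.42 dBm
SNR = P_sig − N = −84.1 − (−94.42) = 10.32 dB → 10.3 dB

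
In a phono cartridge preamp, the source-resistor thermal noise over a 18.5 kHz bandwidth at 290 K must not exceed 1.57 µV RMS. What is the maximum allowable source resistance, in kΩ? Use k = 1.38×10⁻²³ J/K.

Johnson–Nyquist: V_n = √(4kTRB) ⇒ R = V_n² / (4kTB)
4kTB = 4 × 1.38×10⁻²³ × 290 × 1.85×10⁴ = 2.96×10⁻¹⁶
R = (1.57×10⁻⁶)² / 2.96×10⁻¹⁶ = 8.32×10³ Ω = 8.32 kΩ

8.32 kΩ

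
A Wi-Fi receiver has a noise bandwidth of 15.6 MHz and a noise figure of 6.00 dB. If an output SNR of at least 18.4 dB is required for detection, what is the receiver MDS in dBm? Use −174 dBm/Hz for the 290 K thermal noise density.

−77.7 dBm

Sensitivity = −174 + 10 log₁₀(B) + NF + SNR_min
= −174 + 71.93 + 6.00 + 18.4
= −77.67 dBm → −77.7 dBm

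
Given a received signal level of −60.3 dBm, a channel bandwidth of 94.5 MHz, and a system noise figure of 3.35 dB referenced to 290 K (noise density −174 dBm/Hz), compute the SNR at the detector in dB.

Noise floor: N = −174 + 10 log₁₀(B) + NF
10 log₁₀(9.45×10⁷) = 79.75 dB
N = −174 + 79.75 + 3.35 = −90.90 dBm
SNR = P_sig − N = −60.3 − (−90.90) = 30.60 dB → 30.6 dB

30.6 dB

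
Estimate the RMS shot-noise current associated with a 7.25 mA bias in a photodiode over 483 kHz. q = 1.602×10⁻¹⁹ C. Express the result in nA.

I_n = √(2qI·B)
2qI·B = 2 × 1.602×10⁻¹⁹ × 7.25×10⁻³ × 4.83×10⁵ = 1.12×10⁻¹⁵ A²
I_n = √(1.12×10⁻¹⁵) = 3.35×10⁻⁸ A = 33.5 nA

33.5 nA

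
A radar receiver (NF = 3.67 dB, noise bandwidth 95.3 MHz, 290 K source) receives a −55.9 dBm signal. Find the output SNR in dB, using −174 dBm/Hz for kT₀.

Noise floor: N = −174 + 10 log₁₀(B) + NF
10 log₁₀(9.53×10⁷) = 79.79 dB
N = −174 + 79.79 + 3.67 = −90.54 dBm
SNR = P_sig − N = −55.9 − (−90.54) = 34.64 dB → 34.6 dB

34.6 dB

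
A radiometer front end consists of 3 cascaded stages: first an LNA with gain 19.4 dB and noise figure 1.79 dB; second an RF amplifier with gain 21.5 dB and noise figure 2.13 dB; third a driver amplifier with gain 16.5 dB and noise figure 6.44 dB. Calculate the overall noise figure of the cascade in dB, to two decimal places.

1.81 dB

Convert to linear (a loss of L dB is a gain of −L dB): F_i = 10^(NF_i/10), G_i = 10^(G_i,dB/10)
  Stage 1: F_1 = 10^(1.79/10) = 1.510, G_1 = 10^(19.4/10) = 87.10
  Stage 2: F_2 = 10^(2.13/10) = 1.633, G_2 = 10^(21.5/10) = 141.3
  Stage 3: F_3 = 10^(6.44/10) = 4.406, G_3 = 10^(16.5/10) = 44.67
Friis cascade:
  F = 1.510 + (1.633 − 1)/87.10 + (4.406 − 1)/1.230×10⁴ = 1.518
NF = 10 log₁₀(1.518) = 1.81 dB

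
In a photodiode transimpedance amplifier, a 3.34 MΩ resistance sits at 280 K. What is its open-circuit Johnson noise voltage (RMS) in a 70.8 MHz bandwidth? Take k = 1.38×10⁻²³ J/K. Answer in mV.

V_n = √(4kTRB)
4kTRB = 4 × 1.38×10⁻²³ × 280 × 3.34×10⁶ × 7.08×10⁷ = 3.65×10⁻⁶ V²
V_n = √(3.65×10⁻⁶) = 1.91×10⁻³ V = 1.91 mV

1.91 mV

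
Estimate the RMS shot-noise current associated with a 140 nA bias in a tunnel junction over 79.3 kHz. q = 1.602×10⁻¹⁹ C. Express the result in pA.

59.6 pA

I_n = √(2qI·B)
2qI·B = 2 × 1.602×10⁻¹⁹ × 1.40×10⁻⁷ × 7.93×10⁴ = 3.56×10⁻²¹ A²
I_n = √(3.56×10⁻²¹) = 5.96×10⁻¹¹ A = 59.6 pA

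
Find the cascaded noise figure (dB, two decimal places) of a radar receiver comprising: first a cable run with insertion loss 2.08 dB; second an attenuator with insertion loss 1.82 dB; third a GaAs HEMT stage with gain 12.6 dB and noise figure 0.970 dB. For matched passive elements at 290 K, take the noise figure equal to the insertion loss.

Convert to linear (a loss of L dB is a gain of −L dB): F_i = 10^(NF_i/10), G_i = 10^(G_i,dB/10)
  Stage 1: F_1 = 10^(2.08/10) = 1.614, G_1 = 10^(−2.08/10) = 0.6194
  Stage 2: F_2 = 10^(1.82/10) = 1.521, G_2 = 10^(−1.82/10) = 0.6577
  Stage 3: F_3 = 10^(0.970/10) = 1.250, G_3 = 10^(12.6/10) = 18.20
Friis cascade:
  F = 1.614 + (1.521 − 1)/0.6194 + (1.250 − 1)/0.4074 = 3.069
NF = 10 log₁₀(3.069) = 4.87 dB

4.87 dB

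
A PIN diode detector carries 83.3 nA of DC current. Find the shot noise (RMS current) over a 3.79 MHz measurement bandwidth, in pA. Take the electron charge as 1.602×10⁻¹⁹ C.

I_n = √(2qI·B)
2qI·B = 2 × 1.602×10⁻¹⁹ × 8.33×10⁻⁸ × 3.79×10⁶ = 1.01×10⁻¹⁹ A²
I_n = √(1.01×10⁻¹⁹) = 3.18×10⁻¹⁰ A = 318 pA

318 pA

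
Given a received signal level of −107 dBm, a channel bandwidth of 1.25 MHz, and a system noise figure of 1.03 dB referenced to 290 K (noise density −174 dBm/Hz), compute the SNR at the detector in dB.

5.0 dB

Noise floor: N = −174 + 10 log₁₀(B) + NF
10 log₁₀(1.25×10⁶) = 60.97 dB
N = −174 + 60.97 + 1.03 = −112.00 dBm
SNR = P_sig − N = −107 − (−112.00) = 5.00 dB → 5.0 dB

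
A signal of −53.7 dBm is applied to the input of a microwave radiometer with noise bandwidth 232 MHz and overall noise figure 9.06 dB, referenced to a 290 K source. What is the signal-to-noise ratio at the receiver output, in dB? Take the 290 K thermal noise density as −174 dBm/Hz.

Noise floor: N = −174 + 10 log₁₀(B) + NF
10 log₁₀(2.32×10⁸) = 83.65 dB
N = −174 + 83.65 + 9.06 = −81.29 dBm
SNR = P_sig − N = −53.7 − (−81.29) = 27.59 dB → 27.6 dB

27.6 dB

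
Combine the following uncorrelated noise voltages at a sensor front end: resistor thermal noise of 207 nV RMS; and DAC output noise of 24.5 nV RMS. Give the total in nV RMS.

Uncorrelated sources add in power (mean-square): V_tot = √(ΣV_i²)
V_tot = √[(2.07×10⁻⁷)² + (2.45×10⁻⁸)²] = 2.08×10⁻⁷ V = 208 nV

208 nV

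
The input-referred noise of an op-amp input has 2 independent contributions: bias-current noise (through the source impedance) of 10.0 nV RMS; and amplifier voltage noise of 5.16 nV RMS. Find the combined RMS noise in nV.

11.3 nV

Uncorrelated sources add in power (mean-square): V_tot = √(ΣV_i²)
V_tot = √[(1.00×10⁻⁸)² + (5.16×10⁻⁹)²] = 1.13×10⁻⁸ V = 11.3 nV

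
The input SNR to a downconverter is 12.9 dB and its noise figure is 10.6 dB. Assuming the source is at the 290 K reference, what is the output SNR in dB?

By definition F = SNR_in/SNR_out, so in dB: SNR_out = SNR_in − NF
SNR_out = 12.9 − 10.6 = 2.3 dB

2.3 dB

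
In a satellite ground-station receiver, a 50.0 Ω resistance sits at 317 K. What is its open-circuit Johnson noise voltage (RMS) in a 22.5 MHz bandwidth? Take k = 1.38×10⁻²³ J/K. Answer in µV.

4.44 µV

V_n = √(4kTRB)
4kTRB = 4 × 1.38×10⁻²³ × 317 × 5.00×10¹ × 2.25×10⁷ = 1.97×10⁻¹¹ V²
V_n = √(1.97×10⁻¹¹) = 4.44×10⁻⁶ V = 4.44 µV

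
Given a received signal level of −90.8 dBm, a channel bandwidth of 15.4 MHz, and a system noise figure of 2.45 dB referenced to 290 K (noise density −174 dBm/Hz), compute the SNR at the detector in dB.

Noise floor: N = −174 + 10 log₁₀(B) + NF
10 log₁₀(1.54×10⁷) = 71.88 dB
N = −174 + 71.88 + 2.45 = −99.67 dBm
SNR = P_sig − N = −90.8 − (−99.67) = 8.87 dB → 8.9 dB

8.9 dB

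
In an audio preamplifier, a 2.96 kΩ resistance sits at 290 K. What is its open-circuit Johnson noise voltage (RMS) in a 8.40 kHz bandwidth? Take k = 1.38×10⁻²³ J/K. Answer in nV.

631 nV

V_n = √(4kTRB)
4kTRB = 4 × 1.38×10⁻²³ × 290 × 2.96×10³ × 8.40×10³ = 3.98×10⁻¹³ V²
V_n = √(3.98×10⁻¹³) = 6.31×10⁻⁷ V = 631 nV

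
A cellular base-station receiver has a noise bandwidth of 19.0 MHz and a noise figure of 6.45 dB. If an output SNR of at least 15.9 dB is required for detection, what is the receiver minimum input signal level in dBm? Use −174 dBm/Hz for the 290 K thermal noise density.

Sensitivity = −174 + 10 log₁₀(B) + NF + SNR_min
= −174 + 72.79 + 6.45 + 15.9
= −78.86 dBm → −78.9 dBm

−78.9 dBm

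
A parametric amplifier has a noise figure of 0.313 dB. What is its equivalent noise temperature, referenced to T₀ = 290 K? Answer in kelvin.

F = 10^(0.313/10) = 1.07473
T_e = (F − 1)·T₀ = (1.07473 − 1) × 290 = 21.7 K

21.7 K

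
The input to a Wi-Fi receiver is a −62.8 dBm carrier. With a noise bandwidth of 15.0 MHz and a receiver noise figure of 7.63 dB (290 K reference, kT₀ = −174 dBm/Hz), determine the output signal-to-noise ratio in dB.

31.8 dB

Noise floor: N = −174 + 10 log₁₀(B) + NF
10 log₁₀(1.50×10⁷) = 71.76 dB
N = −174 + 71.76 + 7.63 = −94.61 dBm
SNR = P_sig − N = −62.8 − (−94.61) = 31.81 dB → 31.8 dB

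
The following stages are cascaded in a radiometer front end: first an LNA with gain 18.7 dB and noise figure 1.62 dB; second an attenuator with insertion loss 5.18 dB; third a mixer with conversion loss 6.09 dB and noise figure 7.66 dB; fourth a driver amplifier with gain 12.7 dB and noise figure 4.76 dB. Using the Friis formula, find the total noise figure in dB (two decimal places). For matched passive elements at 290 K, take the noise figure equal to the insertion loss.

3.13 dB

Convert to linear (a loss of L dB is a gain of −L dB): F_i = 10^(NF_i/10), G_i = 10^(G_i,dB/10)
  Stage 1: F_1 = 10^(1.62/10) = 1.452, G_1 = 10^(18.7/10) = 74.13
  Stage 2: F_2 = 10^(5.18/10) = 3.296, G_2 = 10^(−5.18/10) = 0.3034
  Stage 3: F_3 = 10^(7.66/10) = 5.834, G_3 = 10^(−6.09/10) = 0.2460
  Stage 4: F_4 = 10^(4.76/10) = 2.992, G_4 = 10^(12.7/10) = 18.62
Friis cascade:
  F = 1.452 + (3.296 − 1)/74.13 + (5.834 − 1)/22.49 + (2.992 − 1)/5.534 = 2.058
NF = 10 log₁₀(2.058) = 3.13 dB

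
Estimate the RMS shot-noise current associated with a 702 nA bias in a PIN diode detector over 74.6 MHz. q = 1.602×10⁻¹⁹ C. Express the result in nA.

I_n = √(2qI·B)
2qI·B = 2 × 1.602×10⁻¹⁹ × 7.02×10⁻⁷ × 7.46×10⁷ = 1.68×10⁻¹⁷ A²
I_n = √(1.68×10⁻¹⁷) = 4.10×10⁻⁹ A = 4.10 nA

4.10 nA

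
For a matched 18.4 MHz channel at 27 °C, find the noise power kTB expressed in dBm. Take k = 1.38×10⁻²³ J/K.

T = 27 °C + 273.15 = 300.15 K
P_n = kTB = 1.38×10⁻²³ × 300.15 × 1.84×10⁷ = 7.62×10⁻¹⁴ W
In dBm: 10 log₁₀(7.62×10⁻¹⁴ / 10⁻³) = −101.2 dBm

−101.2 dBm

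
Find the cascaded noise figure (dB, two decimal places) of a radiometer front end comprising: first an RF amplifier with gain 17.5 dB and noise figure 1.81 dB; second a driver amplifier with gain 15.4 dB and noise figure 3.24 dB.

Convert to linear (a loss of L dB is a gain of −L dB): F_i = 10^(NF_i/10), G_i = 10^(G_i,dB/10)
  Stage 1: F_1 = 10^(1.81/10) = 1.517, G_1 = 10^(17.5/10) = 56.23
  Stage 2: F_2 = 10^(3.24/10) = 2.109, G_2 = 10^(15.4/10) = 34.67
Friis cascade:
  F = 1.517 + (2.109 − 1)/56.23 = 1.537
NF = 10 log₁₀(1.537) = 1.87 dB

1.87 dB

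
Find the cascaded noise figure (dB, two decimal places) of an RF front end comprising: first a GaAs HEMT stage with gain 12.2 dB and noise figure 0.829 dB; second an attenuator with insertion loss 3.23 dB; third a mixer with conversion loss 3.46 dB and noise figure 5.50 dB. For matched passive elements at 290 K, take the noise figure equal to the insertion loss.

2.04 dB

Convert to linear (a loss of L dB is a gain of −L dB): F_i = 10^(NF_i/10), G_i = 10^(G_i,dB/10)
  Stage 1: F_1 = 10^(0.829/10) = 1.210, G_1 = 10^(12.2/10) = 16.60
  Stage 2: F_2 = 10^(3.23/10) = 2.104, G_2 = 10^(−3.23/10) = 0.4753
  Stage 3: F_3 = 10^(5.50/10) = 3.548, G_3 = 10^(−3.46/10) = 0.4508
Friis cascade:
  F = 1.210 + (2.104 − 1)/16.60 + (3.548 − 1)/7.889 = 1.600
NF = 10 log₁₀(1.600) = 2.04 dB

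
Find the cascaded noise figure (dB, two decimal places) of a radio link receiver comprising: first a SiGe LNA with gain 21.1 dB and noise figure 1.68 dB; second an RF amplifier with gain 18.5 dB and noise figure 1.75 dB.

1.69 dB

Convert to linear (a loss of L dB is a gain of −L dB): F_i = 10^(NF_i/10), G_i = 10^(G_i,dB/10)
  Stage 1: F_1 = 10^(1.68/10) = 1.472, G_1 = 10^(21.1/10) = 128.8
  Stage 2: F_2 = 10^(1.75/10) = 1.496, G_2 = 10^(18.5/10) = 70.79
Friis cascade:
  F = 1.472 + (1.496 − 1)/128.8 = 1.476
NF = 10 log₁₀(1.476) = 1.69 dB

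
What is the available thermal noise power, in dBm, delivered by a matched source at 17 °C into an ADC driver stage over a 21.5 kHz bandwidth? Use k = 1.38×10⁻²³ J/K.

−130.7 dBm

T = 17 °C + 273.15 = 290.15 K
P_n = kTB = 1.38×10⁻²³ × 290.15 × 2.15×10⁴ = 8.61×10⁻¹⁷ W
In dBm: 10 log₁₀(8.61×10⁻¹⁷ / 10⁻³) = −130.7 dBm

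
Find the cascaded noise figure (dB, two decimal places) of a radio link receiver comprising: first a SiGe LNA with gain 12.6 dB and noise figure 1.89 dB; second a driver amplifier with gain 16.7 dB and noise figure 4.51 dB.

2.16 dB

Convert to linear (a loss of L dB is a gain of −L dB): F_i = 10^(NF_i/10), G_i = 10^(G_i,dB/10)
  Stage 1: F_1 = 10^(1.89/10) = 1.545, G_1 = 10^(12.6/10) = 18.20
  Stage 2: F_2 = 10^(4.51/10) = 2.825, G_2 = 10^(16.7/10) = 46.77
Friis cascade:
  F = 1.545 + (2.825 − 1)/18.20 = 1.646
NF = 10 log₁₀(1.646) = 2.16 dB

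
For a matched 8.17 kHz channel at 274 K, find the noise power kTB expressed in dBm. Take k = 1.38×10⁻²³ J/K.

P_n = kTB = 1.38×10⁻²³ × 274 × 8.17×10³ = 3.09×10⁻¹⁷ W
In dBm: 10 log₁₀(3.09×10⁻¹⁷ / 10⁻³) = −135.1 dBm

−135.1 dBm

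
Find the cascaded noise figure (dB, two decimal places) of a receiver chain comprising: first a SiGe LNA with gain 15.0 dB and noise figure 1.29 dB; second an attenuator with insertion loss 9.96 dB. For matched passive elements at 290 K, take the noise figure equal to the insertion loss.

Convert to linear (a loss of L dB is a gain of −L dB): F_i = 10^(NF_i/10), G_i = 10^(G_i,dB/10)
  Stage 1: F_1 = 10^(1.29/10) = 1.346, G_1 = 10^(15.0/10) = 31.62
  Stage 2: F_2 = 10^(9.96/10) = 9.908, G_2 = 10^(−9.96/10) = 0.1009
Friis cascade:
  F = 1.346 + (9.908 − 1)/31.62 = 1.628
NF = 10 log₁₀(1.628) = 2.12 dB

2.12 dB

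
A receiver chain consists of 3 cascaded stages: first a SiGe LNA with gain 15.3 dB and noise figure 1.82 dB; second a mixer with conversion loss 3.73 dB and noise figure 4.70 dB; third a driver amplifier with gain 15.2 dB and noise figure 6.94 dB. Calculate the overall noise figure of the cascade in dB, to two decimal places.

Convert to linear (a loss of L dB is a gain of −L dB): F_i = 10^(NF_i/10), G_i = 10^(G_i,dB/10)
  Stage 1: F_1 = 10^(1.82/10) = 1.521, G_1 = 10^(15.3/10) = 33.88
  Stage 2: F_2 = 10^(4.70/10) = 2.951, G_2 = 10^(−3.73/10) = 0.4236
  Stage 3: F_3 = 10^(6.94/10) = 4.943, G_3 = 10^(15.2/10) = 33.11
Friis cascade:
  F = 1.521 + (2.951 − 1)/33.88 + (4.943 − 1)/14.35 = 1.853
NF = 10 log₁₀(1.853) = 2.68 dB

2.68 dB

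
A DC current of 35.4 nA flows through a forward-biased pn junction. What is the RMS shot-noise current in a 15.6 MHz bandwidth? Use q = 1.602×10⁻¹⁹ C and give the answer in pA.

421 pA

I_n = √(2qI·B)
2qI·B = 2 × 1.602×10⁻¹⁹ × 3.54×10⁻⁸ × 1.56×10⁷ = 1.77×10⁻¹⁹ A²
I_n = √(1.77×10⁻¹⁹) = 4.21×10⁻¹⁰ A = 421 pA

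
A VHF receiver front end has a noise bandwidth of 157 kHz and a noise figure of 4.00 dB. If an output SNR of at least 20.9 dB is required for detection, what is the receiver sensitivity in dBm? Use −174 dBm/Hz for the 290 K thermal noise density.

−97.1 dBm

Sensitivity = −174 + 10 log₁₀(B) + NF + SNR_min
= −174 + 51.96 + 4.00 + 20.9
= −97.14 dBm → −97.1 dBm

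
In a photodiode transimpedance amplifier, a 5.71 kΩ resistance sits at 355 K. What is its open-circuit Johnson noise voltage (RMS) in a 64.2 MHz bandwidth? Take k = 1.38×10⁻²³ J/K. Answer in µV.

V_n = √(4kTRB)
4kTRB = 4 × 1.38×10⁻²³ × 355 × 5.71×10³ × 6.42×10⁷ = 7.18×10⁻⁹ V²
V_n = √(7.18×10⁻⁹) = 8.48×10⁻⁵ V = 84.8 µV

84.8 µV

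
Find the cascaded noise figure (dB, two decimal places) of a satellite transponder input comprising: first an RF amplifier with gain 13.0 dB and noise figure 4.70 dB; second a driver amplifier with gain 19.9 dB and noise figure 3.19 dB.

4.78 dB

Convert to linear (a loss of L dB is a gain of −L dB): F_i = 10^(NF_i/10), G_i = 10^(G_i,dB/10)
  Stage 1: F_1 = 10^(4.70/10) = 2.951, G_1 = 10^(13.0/10) = 19.95
  Stage 2: F_2 = 10^(3.19/10) = 2.084, G_2 = 10^(19.9/10) = 97.72
Friis cascade:
  F = 2.951 + (2.084 − 1)/19.95 = 3.006
NF = 10 log₁₀(3.006) = 4.78 dB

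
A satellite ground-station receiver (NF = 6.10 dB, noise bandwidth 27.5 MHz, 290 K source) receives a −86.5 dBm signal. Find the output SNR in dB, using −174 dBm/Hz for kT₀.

7.0 dB

Noise floor: N = −174 + 10 log₁₀(B) + NF
10 log₁₀(2.75×10⁷) = 74.39 dB
N = −174 + 74.39 + 6.10 = −93.51 dBm
SNR = P_sig − N = −86.5 − (−93.51) = 7.01 dB → 7.0 dB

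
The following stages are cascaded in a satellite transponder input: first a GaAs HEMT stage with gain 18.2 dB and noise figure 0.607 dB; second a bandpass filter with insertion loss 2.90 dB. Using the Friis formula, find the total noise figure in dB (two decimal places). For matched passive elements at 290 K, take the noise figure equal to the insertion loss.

0.66 dB

Convert to linear (a loss of L dB is a gain of −L dB): F_i = 10^(NF_i/10), G_i = 10^(G_i,dB/10)
  Stage 1: F_1 = 10^(0.607/10) = 1.150, G_1 = 10^(18.2/10) = 66.07
  Stage 2: F_2 = 10^(2.90/10) = 1.950, G_2 = 10^(−2.90/10) = 0.5129
Friis cascade:
  F = 1.150 + (1.950 − 1)/66.07 = 1.164
NF = 10 log₁₀(1.164) = 0.66 dB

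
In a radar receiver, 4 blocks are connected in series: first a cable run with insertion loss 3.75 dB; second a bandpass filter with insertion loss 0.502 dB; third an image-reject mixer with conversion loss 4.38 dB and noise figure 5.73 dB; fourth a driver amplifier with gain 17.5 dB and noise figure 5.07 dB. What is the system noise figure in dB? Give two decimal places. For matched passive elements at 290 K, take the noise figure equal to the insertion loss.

Convert to linear (a loss of L dB is a gain of −L dB): F_i = 10^(NF_i/10), G_i = 10^(G_i,dB/10)
  Stage 1: F_1 = 10^(3.75/10) = 2.371, G_1 = 10^(−3.75/10) = 0.4217
  Stage 2: F_2 = 10^(0.502/10) = 1.123, G_2 = 10^(−0.502/10) = 0.8908
  Stage 3: F_3 = 10^(5.73/10) = 3.741, G_3 = 10^(−4.38/10) = 0.3648
  Stage 4: F_4 = 10^(5.07/10) = 3.214, G_4 = 10^(17.5/10) = 56.23
Friis cascade:
  F = 2.371 + (1.123 − 1)/0.4217 + (3.741 − 1)/0.3757 + (3.214 − 1)/0.1370 = 26.11
NF = 10 log₁₀(26.11) = 14.17 dB

14.17 dB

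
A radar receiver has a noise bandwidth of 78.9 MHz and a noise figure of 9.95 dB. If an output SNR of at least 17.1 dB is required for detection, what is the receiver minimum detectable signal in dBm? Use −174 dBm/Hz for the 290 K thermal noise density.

−68.0 dBm

Sensitivity = −174 + 10 log₁₀(B) + NF + SNR_min
= −174 + 78.97 + 9.95 + 17.1
= −67.98 dBm → −68.0 dBm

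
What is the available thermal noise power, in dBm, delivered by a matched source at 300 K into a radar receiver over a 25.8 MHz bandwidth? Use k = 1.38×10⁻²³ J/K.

−99.7 dBm

P_n = kTB = 1.38×10⁻²³ × 300 × 2.58×10⁷ = 1.07×10⁻¹³ W
In dBm: 10 log₁₀(1.07×10⁻¹³ / 10⁻³) = −99.7 dBm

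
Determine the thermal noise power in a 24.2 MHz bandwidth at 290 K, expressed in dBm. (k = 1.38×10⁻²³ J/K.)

−100.1 dBm

P_n = kTB = 1.38×10⁻²³ × 290 × 2.42×10⁷ = 9.68×10⁻¹⁴ W
In dBm: 10 log₁₀(9.68×10⁻¹⁴ / 10⁻³) = −100.1 dBm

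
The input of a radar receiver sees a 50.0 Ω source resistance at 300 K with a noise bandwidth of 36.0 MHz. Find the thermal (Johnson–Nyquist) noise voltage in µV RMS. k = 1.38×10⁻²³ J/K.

V_n = √(4kTRB)
4kTRB = 4 × 1.38×10⁻²³ × 300 × 5.00×10¹ × 3.60×10⁷ = 2.98×10⁻¹¹ V²
V_n = √(2.98×10⁻¹¹) = 5.46×10⁻⁶ V = 5.46 µV

5.46 µV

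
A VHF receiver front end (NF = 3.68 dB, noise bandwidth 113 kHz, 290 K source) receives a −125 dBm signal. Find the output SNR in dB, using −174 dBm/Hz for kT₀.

−5.2 dB

Noise floor: N = −174 + 10 log₁₀(B) + NF
10 log₁₀(1.13×10⁵) = 50.53 dB
N = −174 + 50.53 + 3.68 = −119.79 dBm
SNR = P_sig − N = −125 − (−119.79) = −5.21 dB → −5.2 dB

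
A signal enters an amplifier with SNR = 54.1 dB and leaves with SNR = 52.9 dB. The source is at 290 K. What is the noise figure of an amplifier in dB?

1.2 dB

NF (dB) = SNR_in(dB) − SNR_out(dB) when the source is at T₀
NF = 54.1 − 52.9 = 1.2 dB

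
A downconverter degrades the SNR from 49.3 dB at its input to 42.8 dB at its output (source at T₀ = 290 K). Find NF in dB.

6.5 dB

NF (dB) = SNR_in(dB) − SNR_out(dB) when the source is at T₀
NF = 49.3 − 42.8 = 6.5 dB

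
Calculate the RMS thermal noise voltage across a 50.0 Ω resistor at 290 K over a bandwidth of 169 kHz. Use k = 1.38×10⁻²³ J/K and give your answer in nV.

368 nV

V_n = √(4kTRB)
4kTRB = 4 × 1.38×10⁻²³ × 290 × 5.00×10¹ × 1.69×10⁵ = 1.35×10⁻¹³ V²
V_n = √(1.35×10⁻¹³) = 3.68×10⁻⁷ V = 368 nV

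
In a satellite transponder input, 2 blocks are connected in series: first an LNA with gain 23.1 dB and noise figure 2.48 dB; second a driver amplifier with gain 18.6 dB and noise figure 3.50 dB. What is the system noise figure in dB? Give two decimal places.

Convert to linear (a loss of L dB is a gain of −L dB): F_i = 10^(NF_i/10), G_i = 10^(G_i,dB/10)
  Stage 1: F_1 = 10^(2.48/10) = 1.770, G_1 = 10^(23.1/10) = 204.2
  Stage 2: F_2 = 10^(3.50/10) = 2.239, G_2 = 10^(18.6/10) = 72.44
Friis cascade:
  F = 1.770 + (2.239 − 1)/204.2 = 1.776
NF = 10 log₁₀(1.776) = 2.49 dB

2.49 dB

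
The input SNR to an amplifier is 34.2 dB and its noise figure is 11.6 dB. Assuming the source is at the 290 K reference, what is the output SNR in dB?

22.6 dB

By definition F = SNR_in/SNR_out, so in dB: SNR_out = SNR_in − NF
SNR_out = 34.2 − 11.6 = 22.6 dB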